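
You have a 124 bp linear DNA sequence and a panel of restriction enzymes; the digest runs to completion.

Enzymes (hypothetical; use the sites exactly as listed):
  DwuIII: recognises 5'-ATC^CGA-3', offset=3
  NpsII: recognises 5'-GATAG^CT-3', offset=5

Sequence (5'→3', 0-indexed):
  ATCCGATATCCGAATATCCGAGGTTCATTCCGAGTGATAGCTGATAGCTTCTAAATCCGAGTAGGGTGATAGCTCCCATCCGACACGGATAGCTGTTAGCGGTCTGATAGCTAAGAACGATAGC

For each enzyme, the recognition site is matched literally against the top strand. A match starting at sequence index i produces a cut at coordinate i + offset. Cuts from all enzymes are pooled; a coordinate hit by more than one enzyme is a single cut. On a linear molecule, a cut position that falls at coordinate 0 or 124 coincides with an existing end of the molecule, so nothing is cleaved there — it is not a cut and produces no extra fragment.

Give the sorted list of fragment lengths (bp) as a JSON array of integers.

Per-enzyme occurrences:
  DwuIII ATCCGA/3: at [0, 7, 15, 54, 77] ⇒ [3, 10, 18, 57, 80]
  NpsII GATAGCT/5: at [35, 42, 67, 87, 105] ⇒ [40, 47, 72, 92, 110]

Pooled cuts: [3, 10, 18, 40, 47, 57, 72, 80, 92, 110]

Fragment lengths:
  [0,3): 3 bp
  [3,10): 7 bp
  [10,18): 8 bp
  [18,40): 22 bp
  [40,47): 7 bp
  [47,57): 10 bp
  [57,72): 15 bp
  [72,80): 8 bp
  [80,92): 12 bp
  [92,110): 18 bp
  [110,124): 14 bp

[3,7,7,8,8,10,12,14,15,18,22]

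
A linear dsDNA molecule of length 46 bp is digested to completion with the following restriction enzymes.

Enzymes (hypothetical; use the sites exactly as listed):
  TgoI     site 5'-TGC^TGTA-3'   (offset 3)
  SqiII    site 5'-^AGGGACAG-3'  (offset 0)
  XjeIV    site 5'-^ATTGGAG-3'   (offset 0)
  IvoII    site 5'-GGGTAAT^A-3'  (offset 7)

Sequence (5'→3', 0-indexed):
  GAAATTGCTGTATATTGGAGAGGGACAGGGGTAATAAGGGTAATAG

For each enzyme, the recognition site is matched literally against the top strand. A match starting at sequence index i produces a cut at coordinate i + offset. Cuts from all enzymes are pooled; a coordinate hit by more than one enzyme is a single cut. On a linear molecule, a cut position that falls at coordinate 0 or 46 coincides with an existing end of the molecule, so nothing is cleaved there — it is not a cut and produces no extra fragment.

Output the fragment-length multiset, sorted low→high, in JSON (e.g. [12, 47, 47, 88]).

Scan for sites:
  TgoI (TGCTGTA, off=3): starts [5] → cuts [8]
  SqiII (AGGGACAG, off=0): starts [20] → cuts [20]
  XjeIV (ATTGGAG, off=0): starts [13] → cuts [13]
  IvoII (GGGTAATA, off=7): starts [28, 37] → cuts [35, 44]

Pooled cuts: [8, 13, 20, 35, 44]

Fragments:
  [0,8): 8 bp
  [8,13): 5 bp
  [13,20): 7 bp
  [20,35): 15 bp
  [35,44): 9 bp
  [44,46): 2 bp

[2,5,7,8,9,15]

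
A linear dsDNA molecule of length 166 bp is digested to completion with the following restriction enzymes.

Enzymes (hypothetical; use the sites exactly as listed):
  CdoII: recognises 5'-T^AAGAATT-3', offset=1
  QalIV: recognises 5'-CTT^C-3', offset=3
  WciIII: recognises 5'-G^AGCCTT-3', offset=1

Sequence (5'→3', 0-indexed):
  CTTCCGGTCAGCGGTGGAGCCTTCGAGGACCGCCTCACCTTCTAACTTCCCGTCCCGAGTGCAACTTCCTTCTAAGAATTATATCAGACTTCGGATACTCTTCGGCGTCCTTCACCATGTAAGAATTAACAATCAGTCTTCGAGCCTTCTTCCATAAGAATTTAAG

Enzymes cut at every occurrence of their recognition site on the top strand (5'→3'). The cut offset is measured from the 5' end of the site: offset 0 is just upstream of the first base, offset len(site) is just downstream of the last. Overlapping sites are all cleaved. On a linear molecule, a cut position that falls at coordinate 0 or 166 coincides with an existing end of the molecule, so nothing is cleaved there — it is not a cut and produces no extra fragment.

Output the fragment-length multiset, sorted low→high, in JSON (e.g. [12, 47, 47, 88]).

[2,2,3,3,4,4,6,6,7,8,10,11,11,14,18,18,19,20]

Site scan:
  CdoII (TAAGAATT, off=1): starts [72, 119, 154] → cuts [73, 120, 155]
  QalIV (CTTC, off=3): starts [0, 20, 38, 45, 64, 68, 88, 99, 109, 137, 145, 148] → cuts [3, 23, 41, 48, 67, 71, 91, 102, 112, 140, 148, 151]
  WciIII (GAGCCTT, off=1): starts [16, 141] → cuts [17, 142]

All cut coordinates (distinct, sorted): [3, 17, 23, 41, 48, 67, 71, 73, 91, 102, 112, 120, 140, 142, 148, 151, 155]

Fragment lengths:
  [0,3): 3 bp
  [3,17): 14 bp
  [17,23): 6 bp
  [23,41): 18 bp
  [41,48): 7 bp
  [48,67): 19 bp
  [67,71): 4 bp
  [71,73): 2 bp
  [73,91): 18 bp
  [91,102): 11 bp
  [102,112): 10 bp
  [112,120): 8 bp
  [120,140): 20 bp
  [140,142): 2 bp
  [142,148): 6 bp
  [148,151): 3 bp
  [151,155): 4 bp
  [155,166): 11 bp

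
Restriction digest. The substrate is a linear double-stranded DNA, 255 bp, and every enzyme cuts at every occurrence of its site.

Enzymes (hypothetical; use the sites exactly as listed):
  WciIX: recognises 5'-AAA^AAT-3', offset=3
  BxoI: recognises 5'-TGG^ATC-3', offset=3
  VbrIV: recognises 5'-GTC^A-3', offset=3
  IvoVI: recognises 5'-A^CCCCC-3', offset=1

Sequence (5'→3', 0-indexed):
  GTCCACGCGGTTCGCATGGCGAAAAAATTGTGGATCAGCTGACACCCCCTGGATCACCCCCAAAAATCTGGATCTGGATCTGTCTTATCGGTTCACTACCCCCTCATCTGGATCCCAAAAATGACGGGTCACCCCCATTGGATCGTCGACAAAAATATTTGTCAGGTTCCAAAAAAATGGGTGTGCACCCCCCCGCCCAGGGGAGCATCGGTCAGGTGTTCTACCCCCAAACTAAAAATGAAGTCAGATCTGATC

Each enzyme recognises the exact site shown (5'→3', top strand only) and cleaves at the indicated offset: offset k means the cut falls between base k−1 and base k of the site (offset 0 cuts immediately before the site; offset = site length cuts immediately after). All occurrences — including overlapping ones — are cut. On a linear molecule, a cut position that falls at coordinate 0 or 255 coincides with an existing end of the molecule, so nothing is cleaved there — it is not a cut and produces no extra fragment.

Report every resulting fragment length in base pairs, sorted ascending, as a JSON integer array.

[1,4,6,7,8,8,8,8,9,10,10,10,10,11,11,12,12,12,13,13,21,25,26]

Scan for sites:
  WciIX AAAAAT/3: at [22, 61, 116, 150, 172, 233] ⇒ [25, 64, 119, 153, 175, 236]
  BxoI TGGATC/3: at [30, 49, 68, 74, 108, 138] ⇒ [33, 52, 71, 77, 111, 141]
  VbrIV GTCA/3: at [127, 160, 210, 242] ⇒ [130, 163, 213, 245]
  IvoVI ACCCCC/1: at [43, 55, 97, 130, 186, 222] ⇒ [44, 56, 98, 131, 187, 223]

Pooled cuts: [25, 33, 44, 52, 56, 64, 71, 77, 98, 111, 119, 130, 131, 141, 153, 163, 175, 187, 213, 223, 236, 245]

Fragment lengths:
  [0,25): 25 bp
  [25,33): 8 bp
  [33,44): 11 bp
  [44,52): 8 bp
  [52,56): 4 bp
  [56,64): 8 bp
  [64,71): 7 bp
  [71,77): 6 bp
  [77,98): 21 bp
  [98,111): 13 bp
  [111,119): 8 bp
  [119,130): 11 bp
  [130,131): 1 bp
  [131,141): 10 bp
  [141,153): 12 bp
  [153,163): 10 bp
  [163,175): 12 bp
  [175,187): 12 bp
  [187,213): 26 bp
  [213,223): 10 bp
  [223,236): 13 bp
  [236,245): 9 bp
  [245,255): 10 bp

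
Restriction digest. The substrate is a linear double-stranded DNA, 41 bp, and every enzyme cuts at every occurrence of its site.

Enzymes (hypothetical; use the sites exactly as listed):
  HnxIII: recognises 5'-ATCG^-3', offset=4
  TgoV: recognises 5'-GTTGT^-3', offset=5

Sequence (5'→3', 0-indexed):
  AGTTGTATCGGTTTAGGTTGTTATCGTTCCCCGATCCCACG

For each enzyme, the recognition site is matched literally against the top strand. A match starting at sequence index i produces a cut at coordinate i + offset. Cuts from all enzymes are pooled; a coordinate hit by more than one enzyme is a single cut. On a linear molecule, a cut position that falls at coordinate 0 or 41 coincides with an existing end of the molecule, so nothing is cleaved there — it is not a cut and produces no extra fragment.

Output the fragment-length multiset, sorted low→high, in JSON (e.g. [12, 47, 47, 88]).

Scan for sites:
  HnxIII (ATCG, off=4): starts [6, 22] → cuts [10, 26]
  TgoV (GTTGT, off=5): starts [1, 16] → cuts [6, 21]

All cut coordinates (distinct, sorted): [6, 10, 21, 26]

Fragments:
  [0,6): 6 bp
  [6,10): 4 bp
  [10,21): 11 bp
  [21,26): 5 bp
  [26,41): 15 bp

[4,5,6,11,15]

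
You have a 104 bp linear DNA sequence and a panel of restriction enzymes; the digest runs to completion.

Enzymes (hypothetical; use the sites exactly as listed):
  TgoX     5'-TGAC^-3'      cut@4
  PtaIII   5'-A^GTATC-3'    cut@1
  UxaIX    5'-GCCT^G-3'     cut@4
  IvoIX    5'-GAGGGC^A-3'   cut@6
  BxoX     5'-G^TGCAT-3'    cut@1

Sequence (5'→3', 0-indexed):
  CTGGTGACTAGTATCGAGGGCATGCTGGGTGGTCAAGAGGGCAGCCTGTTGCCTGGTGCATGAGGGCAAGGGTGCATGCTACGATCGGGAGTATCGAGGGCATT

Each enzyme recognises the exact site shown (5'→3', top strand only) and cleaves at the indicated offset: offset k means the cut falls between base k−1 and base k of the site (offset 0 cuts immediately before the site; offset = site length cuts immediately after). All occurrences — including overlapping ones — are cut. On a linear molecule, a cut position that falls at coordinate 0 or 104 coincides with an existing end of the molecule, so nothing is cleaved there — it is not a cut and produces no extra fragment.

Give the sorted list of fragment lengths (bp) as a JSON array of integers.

[2,2,3,5,5,7,8,11,11,11,18,21]

Site scan:
  TgoX TGAC/4: at [4] ⇒ [8]
  PtaIII AGTATC/1: at [9, 89] ⇒ [10, 90]
  UxaIX GCCTG/4: at [43, 50] ⇒ [47, 54]
  IvoIX GAGGGCA/6: at [15, 36, 61, 95] ⇒ [21, 42, 67, 101]
  BxoX GTGCAT/1: at [55, 71] ⇒ [56, 72]

All cut coordinates (distinct, sorted): [8, 10, 21, 42, 47, 54, 56, 67, 72, 90, 101]

Fragment lengths:
  [0,8): 8 bp
  [8,10): 2 bp
  [10,21): 11 bp
  [21,42): 21 bp
  [42,47): 5 bp
  [47,54): 7 bp
  [54,56): 2 bp
  [56,67): 11 bp
  [67,72): 5 bp
  [72,90): 18 bp
  [90,101): 11 bp
  [101,104): 3 bp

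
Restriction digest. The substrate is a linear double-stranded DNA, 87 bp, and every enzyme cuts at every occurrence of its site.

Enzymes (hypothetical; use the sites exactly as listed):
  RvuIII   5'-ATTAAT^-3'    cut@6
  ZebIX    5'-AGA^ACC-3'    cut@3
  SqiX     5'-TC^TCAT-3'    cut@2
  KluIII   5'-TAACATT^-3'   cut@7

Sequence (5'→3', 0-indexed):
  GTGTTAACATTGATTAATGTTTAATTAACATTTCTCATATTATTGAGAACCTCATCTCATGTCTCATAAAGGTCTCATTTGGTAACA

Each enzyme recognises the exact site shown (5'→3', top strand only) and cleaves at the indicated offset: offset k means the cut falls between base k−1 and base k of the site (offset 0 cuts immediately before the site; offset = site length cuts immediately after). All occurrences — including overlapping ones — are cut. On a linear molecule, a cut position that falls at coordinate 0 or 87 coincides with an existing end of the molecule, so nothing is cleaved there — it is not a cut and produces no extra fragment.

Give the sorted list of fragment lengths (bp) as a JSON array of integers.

[2,7,7,8,11,11,13,14,14]

Per-enzyme occurrences:
  RvuIII (ATTAAT, off=6): starts [12] → cuts [18]
  ZebIX (AGAACC, off=3): starts [45] → cuts [48]
  SqiX (TCTCAT, off=2): starts [32, 54, 61, 72] → cuts [34, 56, 63, 74]
  KluIII (TAACATT, off=7): starts [4, 25] → cuts [11, 32]

All cut coordinates (distinct, sorted): [11, 18, 32, 34, 48, 56, 63, 74]

Fragment lengths:
  [0,11): 11 bp
  [11,18): 7 bp
  [18,32): 14 bp
  [32,34): 2 bp
  [34,48): 14 bp
  [48,56): 8 bp
  [56,63): 7 bp
  [63,74): 11 bp
  [74,87): 13 bp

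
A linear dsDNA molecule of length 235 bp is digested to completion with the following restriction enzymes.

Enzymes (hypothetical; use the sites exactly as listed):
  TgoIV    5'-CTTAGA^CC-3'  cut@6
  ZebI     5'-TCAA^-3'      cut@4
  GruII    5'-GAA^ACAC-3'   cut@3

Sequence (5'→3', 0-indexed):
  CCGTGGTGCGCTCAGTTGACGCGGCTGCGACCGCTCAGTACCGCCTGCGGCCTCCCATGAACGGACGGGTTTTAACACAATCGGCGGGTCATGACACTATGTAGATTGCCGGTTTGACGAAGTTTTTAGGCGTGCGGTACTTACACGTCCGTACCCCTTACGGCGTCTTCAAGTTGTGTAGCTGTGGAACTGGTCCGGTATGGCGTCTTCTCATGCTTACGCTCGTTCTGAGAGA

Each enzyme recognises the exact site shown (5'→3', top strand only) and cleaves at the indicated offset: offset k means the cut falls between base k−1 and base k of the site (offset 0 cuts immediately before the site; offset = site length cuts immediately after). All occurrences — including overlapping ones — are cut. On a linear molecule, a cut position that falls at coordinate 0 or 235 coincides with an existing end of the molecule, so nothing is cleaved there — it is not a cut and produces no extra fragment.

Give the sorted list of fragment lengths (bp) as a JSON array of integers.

Site scan:
  TgoIV (CTTAGACC, off=6): no sites
  ZebI TCAA/4: at [168] ⇒ [172]
  GruII (GAAACAC, off=3): no sites

All cut coordinates (distinct, sorted): [172]

Fragments:
  [0,172): 172 bp
  [172,235): 63 bp

[63,172]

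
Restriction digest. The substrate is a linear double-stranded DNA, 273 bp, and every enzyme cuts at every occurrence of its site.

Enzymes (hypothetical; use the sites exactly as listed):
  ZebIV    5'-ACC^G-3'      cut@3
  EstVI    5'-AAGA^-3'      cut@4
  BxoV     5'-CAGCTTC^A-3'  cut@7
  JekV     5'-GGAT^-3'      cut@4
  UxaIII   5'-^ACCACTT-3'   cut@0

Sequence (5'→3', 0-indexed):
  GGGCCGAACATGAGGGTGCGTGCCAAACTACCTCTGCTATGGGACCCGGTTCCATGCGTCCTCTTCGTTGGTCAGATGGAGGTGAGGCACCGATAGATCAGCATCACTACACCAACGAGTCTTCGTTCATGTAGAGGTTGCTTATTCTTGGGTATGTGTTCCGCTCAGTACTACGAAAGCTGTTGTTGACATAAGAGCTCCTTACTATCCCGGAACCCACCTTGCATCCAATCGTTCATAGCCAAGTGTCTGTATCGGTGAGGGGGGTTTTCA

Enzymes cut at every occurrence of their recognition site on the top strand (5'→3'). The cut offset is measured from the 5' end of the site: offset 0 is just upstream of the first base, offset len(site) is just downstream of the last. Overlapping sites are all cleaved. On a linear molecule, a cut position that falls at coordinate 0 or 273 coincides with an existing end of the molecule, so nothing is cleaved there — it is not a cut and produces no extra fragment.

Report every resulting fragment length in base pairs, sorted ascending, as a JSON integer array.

[77,91,105]

Scan for sites:
  ZebIV (ACCG, off=3): starts [88] → cuts [91]
  EstVI (AAGA, off=4): starts [192] → cuts [196]
  BxoV (CAGCTTCA, off=7): no sites
  JekV (GGAT, off=4): no sites
  UxaIII (ACCACTT, off=0): no sites

Pooled cuts: [91, 196]

Fragments:
  [0,91): 91 bp
  [91,196): 105 bp
  [196,273): 77 bp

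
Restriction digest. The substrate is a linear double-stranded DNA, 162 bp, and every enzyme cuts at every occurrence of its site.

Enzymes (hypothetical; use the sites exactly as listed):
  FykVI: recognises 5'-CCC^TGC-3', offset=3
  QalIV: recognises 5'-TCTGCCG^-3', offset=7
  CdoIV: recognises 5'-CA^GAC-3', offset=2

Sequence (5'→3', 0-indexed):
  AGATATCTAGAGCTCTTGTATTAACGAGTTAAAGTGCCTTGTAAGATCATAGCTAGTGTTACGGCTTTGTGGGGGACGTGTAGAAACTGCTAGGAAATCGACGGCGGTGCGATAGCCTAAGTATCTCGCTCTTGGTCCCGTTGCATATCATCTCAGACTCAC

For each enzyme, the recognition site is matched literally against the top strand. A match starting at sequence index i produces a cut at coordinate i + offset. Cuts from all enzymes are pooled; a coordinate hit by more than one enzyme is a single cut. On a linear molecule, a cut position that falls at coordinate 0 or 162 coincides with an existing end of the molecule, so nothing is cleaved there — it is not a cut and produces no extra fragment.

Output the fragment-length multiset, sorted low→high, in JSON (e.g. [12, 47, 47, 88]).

Per-enzyme occurrences:
  FykVI (CCCTGC, off=3): no sites
  QalIV (TCTGCCG, off=7): no sites
  CdoIV (CAGAC, off=2): starts [153] → cuts [155]

Pooled cuts: [155]

Fragment lengths:
  [0,155): 155 bp
  [155,162): 7 bp

[7,155]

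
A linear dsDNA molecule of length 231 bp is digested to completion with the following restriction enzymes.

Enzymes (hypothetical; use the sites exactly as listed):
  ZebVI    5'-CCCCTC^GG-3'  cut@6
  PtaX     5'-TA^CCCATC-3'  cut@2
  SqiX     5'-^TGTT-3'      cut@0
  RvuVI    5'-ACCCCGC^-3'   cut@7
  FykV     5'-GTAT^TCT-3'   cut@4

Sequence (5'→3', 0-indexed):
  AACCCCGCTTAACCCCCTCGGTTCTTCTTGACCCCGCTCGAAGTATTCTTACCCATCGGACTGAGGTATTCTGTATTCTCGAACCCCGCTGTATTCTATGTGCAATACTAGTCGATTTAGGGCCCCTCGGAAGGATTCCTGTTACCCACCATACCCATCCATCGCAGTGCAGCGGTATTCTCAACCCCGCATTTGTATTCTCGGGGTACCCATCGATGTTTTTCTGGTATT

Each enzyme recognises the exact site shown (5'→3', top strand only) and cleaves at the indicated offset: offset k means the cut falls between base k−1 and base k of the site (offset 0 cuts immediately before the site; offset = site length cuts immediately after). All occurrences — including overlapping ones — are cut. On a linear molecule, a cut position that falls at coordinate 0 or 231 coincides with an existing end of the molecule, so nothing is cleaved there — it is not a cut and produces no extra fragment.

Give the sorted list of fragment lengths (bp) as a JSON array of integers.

Scan for sites:
  ZebVI (CCCCTCGG, off=6): starts [13, 122] → cuts [19, 128]
  PtaX (TACCCATC, off=2): starts [49, 151, 206] → cuts [51, 153, 208]
  SqiX (TGTT, off=0): starts [139, 216] → cuts [139, 216]
  RvuVI (ACCCCGC, off=7): starts [1, 30, 82, 183] → cuts [8, 37, 89, 190]
  FykV (GTATTCT, off=4): starts [42, 65, 72, 90, 174, 194] → cuts [46, 69, 76, 94, 178, 198]

All cut coordinates (distinct, sorted): [8, 19, 37, 46, 51, 69, 76, 89, 94, 128, 139, 153, 178, 190, 198, 208, 216]

Fragments:
  [0,8): 8 bp
  [8,19): 11 bp
  [19,37): 18 bp
  [37,46): 9 bp
  [46,51): 5 bp
  [51,69): 18 bp
  [69,76): 7 bp
  [76,89): 13 bp
  [89,94): 5 bp
  [94,128): 34 bp
  [128,139): 11 bp
  [139,153): 14 bp
  [153,178): 25 bp
  [178,190): 12 bp
  [190,198): 8 bp
  [198,208): 10 bp
  [208,216): 8 bp
  [216,231): 15 bp

[5,5,7,8,8,8,9,10,11,11,12,13,14,15,18,18,25,34]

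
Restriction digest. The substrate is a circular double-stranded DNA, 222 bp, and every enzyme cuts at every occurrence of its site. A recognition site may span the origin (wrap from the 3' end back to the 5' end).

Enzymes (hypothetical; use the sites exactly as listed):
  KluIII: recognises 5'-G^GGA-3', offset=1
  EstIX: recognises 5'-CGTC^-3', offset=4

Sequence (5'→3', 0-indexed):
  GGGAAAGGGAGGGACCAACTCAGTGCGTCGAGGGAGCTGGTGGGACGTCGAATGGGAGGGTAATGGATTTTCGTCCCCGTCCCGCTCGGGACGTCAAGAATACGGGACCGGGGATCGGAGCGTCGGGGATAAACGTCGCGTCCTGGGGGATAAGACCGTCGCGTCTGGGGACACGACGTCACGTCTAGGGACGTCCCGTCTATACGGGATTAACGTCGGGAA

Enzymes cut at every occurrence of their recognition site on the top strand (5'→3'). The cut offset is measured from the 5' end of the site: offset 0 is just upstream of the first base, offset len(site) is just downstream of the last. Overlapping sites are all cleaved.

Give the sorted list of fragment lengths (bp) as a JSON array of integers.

Scan for sites:
  KluIII (GGGA, off=1): starts [0, 6, 10, 31, 41, 53, 87, 103, 110, 125, 146, 167, 187, 205, 217] → cuts [1, 7, 11, 32, 42, 54, 88, 104, 111, 126, 147, 168, 188, 206, 218]
  EstIX (CGTC, off=4): starts [25, 45, 71, 77, 91, 120, 133, 138, 156, 161, 176, 181, 191, 196, 213] → cuts [29, 49, 75, 81, 95, 124, 137, 142, 160, 165, 180, 185, 195, 200, 217]

Pooled cuts: [1, 7, 11, 29, 32, 42, 49, 54, 75, 81, 88, 95, 104, 111, 124, 126, 137, 142, 147, 160, 165, 168, 180, 185, 188, 195, 200, 206, 217, 218]

Fragment lengths:
  1→7: 6 bp
  7→11: 4 bp
  11→29: 18 bp
  29→32: 3 bp
  32→42: 10 bp
  42→49: 7 bp
  49→54: 5 bp
  54→75: 21 bp
  75→81: 6 bp
  81→88: 7 bp
  88→95: 7 bp
  95→104: 9 bp
  104→111: 7 bp
  111→124: 13 bp
  124→126: 2 bp
  126→137: 11 bp
  137→142: 5 bp
  142→147: 5 bp
  147→160: 13 bp
  160→165: 5 bp
  165→168: 3 bp
  168→180: 12 bp
  180→185: 5 bp
  185→188: 3 bp
  188→195: 7 bp
  195→200: 5 bp
  200→206: 6 bp
  206→217: 11 bp
  217→218: 1 bp
  218→1 (wrap): 222-218+1 = 5 bp

[1,2,3,3,3,4,5,5,5,5,5,5,5,6,6,6,7,7,7,7,7,9,10,11,11,12,13,13,18,21]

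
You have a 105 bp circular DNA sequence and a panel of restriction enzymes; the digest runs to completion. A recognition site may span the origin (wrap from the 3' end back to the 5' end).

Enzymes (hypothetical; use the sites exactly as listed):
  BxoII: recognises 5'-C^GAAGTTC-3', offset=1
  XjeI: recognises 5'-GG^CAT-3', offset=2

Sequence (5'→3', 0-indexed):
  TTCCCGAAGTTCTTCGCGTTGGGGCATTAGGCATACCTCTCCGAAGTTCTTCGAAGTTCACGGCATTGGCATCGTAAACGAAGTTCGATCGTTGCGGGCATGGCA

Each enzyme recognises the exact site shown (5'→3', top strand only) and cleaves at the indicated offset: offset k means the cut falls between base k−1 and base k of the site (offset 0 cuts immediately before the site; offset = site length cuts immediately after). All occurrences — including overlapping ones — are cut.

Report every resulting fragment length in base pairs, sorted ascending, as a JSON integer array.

Per-enzyme occurrences:
  BxoII (CGAAGTTC, off=1): starts [4, 41, 51, 78] → cuts [5, 42, 52, 79]
  XjeI (GGCAT, off=2): starts [22, 29, 61, 67, 96, 101] → cuts [24, 31, 63, 69, 98, 103]

All cut coordinates (distinct, sorted): [5, 24, 31, 42, 52, 63, 69, 79, 98, 103]

Fragment lengths:
  5→24: 19 bp
  24→31: 7 bp
  31→42: 11 bp
  42→52: 10 bp
  52→63: 11 bp
  63→69: 6 bp
  69→79: 10 bp
  79→98: 19 bp
  98→103: 5 bp
  103→5 (wrap): 105-103+5 = 7 bp

[5,6,7,7,10,10,11,11,19,19]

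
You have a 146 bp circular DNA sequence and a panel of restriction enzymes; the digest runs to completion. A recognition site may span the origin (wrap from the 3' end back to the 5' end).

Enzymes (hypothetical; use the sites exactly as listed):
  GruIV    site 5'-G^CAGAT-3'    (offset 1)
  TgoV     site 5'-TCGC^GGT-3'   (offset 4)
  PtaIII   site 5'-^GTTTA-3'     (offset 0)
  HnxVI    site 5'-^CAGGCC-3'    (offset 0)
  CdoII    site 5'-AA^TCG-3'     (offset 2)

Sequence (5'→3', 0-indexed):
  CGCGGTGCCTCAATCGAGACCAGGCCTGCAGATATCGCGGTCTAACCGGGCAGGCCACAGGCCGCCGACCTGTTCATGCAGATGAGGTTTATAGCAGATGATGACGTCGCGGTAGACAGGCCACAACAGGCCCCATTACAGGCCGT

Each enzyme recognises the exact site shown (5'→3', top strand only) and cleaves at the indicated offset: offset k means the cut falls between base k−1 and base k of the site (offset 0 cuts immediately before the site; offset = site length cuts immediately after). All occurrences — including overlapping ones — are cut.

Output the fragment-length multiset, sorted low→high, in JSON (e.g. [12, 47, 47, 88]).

Per-enzyme occurrences:
  GruIV GCAGAT/1: at [27, 77, 93] ⇒ [28, 78, 94]
  TgoV TCGCGGT/4: at [34, 106, 145] ⇒ [3, 38, 110]
  PtaIII GTTTA/0: at [86] ⇒ [86]
  HnxVI CAGGCC/0: at [20, 50, 57, 116, 126, 138] ⇒ [20, 50, 57, 116, 126, 138]
  CdoII AATCG/2: at [11] ⇒ [13]

Pooled cuts: [3, 13, 20, 28, 38, 50, 57, 78, 86, 94, 110, 116, 126, 138]

Fragment lengths:
  3→13: 10 bp
  13→20: 7 bp
  20→28: 8 bp
  28→38: 10 bp
  38→50: 12 bp
  50→57: 7 bp
  57→78: 21 bp
  78→86: 8 bp
  86→94: 8 bp
  94→110: 16 bp
  110→116: 6 bp
  116→126: 10 bp
  126→138: 12 bp
  138→3 (wrap): 146-138+3 = 11 bp

[6,7,7,8,8,8,10,10,10,11,12,12,16,21]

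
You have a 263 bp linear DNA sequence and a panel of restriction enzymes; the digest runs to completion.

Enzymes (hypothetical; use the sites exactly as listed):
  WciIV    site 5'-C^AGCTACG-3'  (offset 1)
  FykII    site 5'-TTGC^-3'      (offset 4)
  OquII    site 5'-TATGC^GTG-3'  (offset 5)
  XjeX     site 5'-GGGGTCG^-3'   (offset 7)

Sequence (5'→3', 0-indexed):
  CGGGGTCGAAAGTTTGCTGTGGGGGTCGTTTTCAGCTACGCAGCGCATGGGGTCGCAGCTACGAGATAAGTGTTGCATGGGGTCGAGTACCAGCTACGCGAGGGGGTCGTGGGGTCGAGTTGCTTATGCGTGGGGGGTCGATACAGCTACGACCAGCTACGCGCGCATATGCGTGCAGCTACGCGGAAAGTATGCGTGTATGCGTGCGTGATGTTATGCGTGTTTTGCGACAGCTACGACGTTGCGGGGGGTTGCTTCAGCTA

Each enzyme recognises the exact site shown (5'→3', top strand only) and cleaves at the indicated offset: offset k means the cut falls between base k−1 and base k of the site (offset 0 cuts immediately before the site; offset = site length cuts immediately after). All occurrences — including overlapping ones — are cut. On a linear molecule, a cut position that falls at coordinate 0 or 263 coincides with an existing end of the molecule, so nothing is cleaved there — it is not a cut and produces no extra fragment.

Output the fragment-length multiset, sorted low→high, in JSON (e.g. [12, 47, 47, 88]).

[1,3,4,4,5,6,6,6,8,8,8,8,9,9,9,10,10,11,11,14,16,18,18,19,20,22]

Per-enzyme occurrences:
  WciIV (CAGCTACG, off=1): starts [32, 55, 90, 143, 153, 175, 230] → cuts [33, 56, 91, 144, 154, 176, 231]
  FykII (TTGC, off=4): starts [13, 72, 119, 224, 241, 251] → cuts [17, 76, 123, 228, 245, 255]
  OquII (TATGCGTG, off=5): starts [124, 167, 190, 198, 214] → cuts [129, 172, 195, 203, 219]
  XjeX (GGGGTCG, off=7): starts [1, 21, 48, 78, 102, 110, 133] → cuts [8, 28, 55, 85, 109, 117, 140]

Pooled cuts: [8, 17, 28, 33, 55, 56, 76, 85, 91, 109, 117, 123, 129, 140, 144, 154, 172, 176, 195, 203, 219, 228, 231, 245, 255]

Fragments:
  [0,8): 8 bp
  [8,17): 9 bp
  [17,28): 11 bp
  [28,33): 5 bp
  [33,55): 22 bp
  [55,56): 1 bp
  [56,76): 20 bp
  [76,85): 9 bp
  [85,91): 6 bp
  [91,109): 18 bp
  [109,117): 8 bp
  [117,123): 6 bp
  [123,129): 6 bp
  [129,140): 11 bp
  [140,144): 4 bp
  [144,154): 10 bp
  [154,172): 18 bp
  [172,176): 4 bp
  [176,195): 19 bp
  [195,203): 8 bp
  [203,219): 16 bp
  [219,228): 9 bp
  [228,231): 3 bp
  [231,245): 14 bp
  [245,255): 10 bp
  [255,263): 8 bp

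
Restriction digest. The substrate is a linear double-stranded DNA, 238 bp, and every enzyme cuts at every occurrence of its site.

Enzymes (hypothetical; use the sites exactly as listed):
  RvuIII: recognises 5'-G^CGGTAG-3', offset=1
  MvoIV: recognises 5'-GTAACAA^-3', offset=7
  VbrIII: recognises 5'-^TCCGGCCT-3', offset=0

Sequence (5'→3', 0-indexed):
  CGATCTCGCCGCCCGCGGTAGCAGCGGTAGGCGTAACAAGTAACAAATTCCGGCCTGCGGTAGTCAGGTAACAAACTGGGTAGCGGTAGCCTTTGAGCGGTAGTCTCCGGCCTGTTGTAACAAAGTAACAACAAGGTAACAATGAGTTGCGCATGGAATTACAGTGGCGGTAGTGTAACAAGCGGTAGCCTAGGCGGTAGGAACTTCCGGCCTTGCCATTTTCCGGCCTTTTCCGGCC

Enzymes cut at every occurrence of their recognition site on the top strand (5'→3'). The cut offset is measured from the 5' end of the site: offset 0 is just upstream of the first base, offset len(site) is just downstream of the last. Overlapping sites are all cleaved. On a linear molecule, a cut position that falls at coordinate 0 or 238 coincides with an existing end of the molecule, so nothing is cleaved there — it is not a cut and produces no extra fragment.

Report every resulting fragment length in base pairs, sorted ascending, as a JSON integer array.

Per-enzyme occurrences:
  RvuIII (GCGGTAG, off=1): starts [14, 23, 56, 82, 96, 166, 181, 193] → cuts [15, 24, 57, 83, 97, 167, 182, 194]
  MvoIV (GTAACAA, off=7): starts [32, 39, 67, 116, 124, 135, 174] → cuts [39, 46, 74, 123, 131, 142, 181]
  VbrIII (TCCGGCCT, off=0): starts [48, 105, 205, 221] → cuts [48, 105, 205, 221]

All cut coordinates (distinct, sorted): [15, 24, 39, 46, 48, 57, 74, 83, 97, 105, 123, 131, 142, 167, 181, 182, 194, 205, 221]

Fragments:
  [0,15): 15 bp
  [15,24): 9 bp
  [24,39): 15 bp
  [39,46): 7 bp
  [46,48): 2 bp
  [48,57): 9 bp
  [57,74): 17 bp
  [74,83): 9 bp
  [83,97): 14 bp
  [97,105): 8 bp
  [105,123): 18 bp
  [123,131): 8 bp
  [131,142): 11 bp
  [142,167): 25 bp
  [167,181): 14 bp
  [181,182): 1 bp
  [182,194): 12 bp
  [194,205): 11 bp
  [205,221): 16 bp
  [221,238): 17 bp

[1,2,7,8,8,9,9,9,11,11,12,14,14,15,15,16,17,17,18,25]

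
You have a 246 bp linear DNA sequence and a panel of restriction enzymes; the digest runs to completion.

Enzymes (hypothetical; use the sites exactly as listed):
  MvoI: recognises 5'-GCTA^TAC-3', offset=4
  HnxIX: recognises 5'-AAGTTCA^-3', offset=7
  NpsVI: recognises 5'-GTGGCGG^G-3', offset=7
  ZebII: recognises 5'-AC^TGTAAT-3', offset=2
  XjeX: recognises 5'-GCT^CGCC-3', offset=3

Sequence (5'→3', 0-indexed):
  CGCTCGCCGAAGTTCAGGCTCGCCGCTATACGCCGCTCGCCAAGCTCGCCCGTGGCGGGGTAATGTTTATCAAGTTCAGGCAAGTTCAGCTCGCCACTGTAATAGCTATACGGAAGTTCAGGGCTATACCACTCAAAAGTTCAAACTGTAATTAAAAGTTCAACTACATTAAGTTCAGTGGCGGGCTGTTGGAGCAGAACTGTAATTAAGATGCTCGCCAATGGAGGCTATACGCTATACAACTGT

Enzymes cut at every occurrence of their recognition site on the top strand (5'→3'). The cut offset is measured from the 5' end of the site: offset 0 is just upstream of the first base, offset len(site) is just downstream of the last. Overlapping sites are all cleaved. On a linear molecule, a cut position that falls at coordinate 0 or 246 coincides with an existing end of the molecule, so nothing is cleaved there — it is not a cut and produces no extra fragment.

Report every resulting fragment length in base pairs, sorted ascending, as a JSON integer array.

[3,3,4,4,6,6,7,7,8,9,9,9,10,11,12,12,12,15,15,15,16,16,17,20]

Per-enzyme occurrences:
  MvoI GCTATAC/4: at [24, 104, 122, 226, 233] ⇒ [28, 108, 126, 230, 237]
  HnxIX AAGTTCA/7: at [9, 71, 81, 113, 136, 155, 170] ⇒ [16, 78, 88, 120, 143, 162, 177]
  NpsVI GTGGCGGG/7: at [51, 177] ⇒ [58, 184]
  ZebII ACTGTAAT/2: at [95, 144, 198] ⇒ [97, 146, 200]
  XjeX GCTCGCC/3: at [1, 17, 34, 43, 88, 212] ⇒ [4, 20, 37, 46, 91, 215]

Pooled cuts: [4, 16, 20, 28, 37, 46, 58, 78, 88, 91, 97, 108, 120, 126, 143, 146, 162, 177, 184, 200, 215, 230, 237]

Fragment lengths:
  [0,4): 4 bp
  [4,16): 12 bp
  [16,20): 4 bp
  [20,28): 8 bp
  [28,37): 9 bp
  [37,46): 9 bp
  [46,58): 12 bp
  [58,78): 20 bp
  [78,88): 10 bp
  [88,91): 3 bp
  [91,97): 6 bp
  [97,108): 11 bp
  [108,120): 12 bp
  [120,126): 6 bp
  [126,143): 17 bp
  [143,146): 3 bp
  [146,162): 16 bp
  [162,177): 15 bp
  [177,184): 7 bp
  [184,200): 16 bp
  [200,215): 15 bp
  [215,230): 15 bp
  [230,237): 7 bp
  [237,246): 9 bp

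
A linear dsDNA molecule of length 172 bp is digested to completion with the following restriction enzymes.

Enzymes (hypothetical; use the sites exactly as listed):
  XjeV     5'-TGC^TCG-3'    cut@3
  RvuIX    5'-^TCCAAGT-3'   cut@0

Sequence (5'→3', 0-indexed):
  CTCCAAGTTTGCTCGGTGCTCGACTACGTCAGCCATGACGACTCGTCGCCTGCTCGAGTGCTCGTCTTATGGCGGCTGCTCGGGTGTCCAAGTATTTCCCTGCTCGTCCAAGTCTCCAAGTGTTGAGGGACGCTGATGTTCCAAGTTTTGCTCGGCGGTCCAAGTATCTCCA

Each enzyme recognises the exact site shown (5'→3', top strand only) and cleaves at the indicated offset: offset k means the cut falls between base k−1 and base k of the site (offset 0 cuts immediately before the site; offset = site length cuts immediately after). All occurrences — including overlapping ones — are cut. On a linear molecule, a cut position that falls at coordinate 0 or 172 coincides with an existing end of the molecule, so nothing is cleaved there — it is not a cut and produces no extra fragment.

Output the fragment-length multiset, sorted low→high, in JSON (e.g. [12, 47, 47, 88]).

[1,3,7,7,7,8,8,11,12,14,17,18,25,34]

Scan for sites:
  XjeV (TGCTCG, off=3): starts [9, 16, 50, 58, 76, 100, 148] → cuts [12, 19, 53, 61, 79, 103, 151]
  RvuIX (TCCAAGT, off=0): starts [1, 86, 106, 114, 139, 158] → cuts [1, 86, 106, 114, 139, 158]

All cut coordinates (distinct, sorted): [1, 12, 19, 53, 61, 79, 86, 103, 106, 114, 139, 151, 158]

Fragment lengths:
  [0,1): 1 bp
  [1,12): 11 bp
  [12,19): 7 bp
  [19,53): 34 bp
  [53,61): 8 bp
  [61,79): 18 bp
  [79,86): 7 bp
  [86,103): 17 bp
  [103,106): 3 bp
  [106,114): 8 bp
  [114,139): 25 bp
  [139,151): 12 bp
  [151,158): 7 bp
  [158,172): 14 bp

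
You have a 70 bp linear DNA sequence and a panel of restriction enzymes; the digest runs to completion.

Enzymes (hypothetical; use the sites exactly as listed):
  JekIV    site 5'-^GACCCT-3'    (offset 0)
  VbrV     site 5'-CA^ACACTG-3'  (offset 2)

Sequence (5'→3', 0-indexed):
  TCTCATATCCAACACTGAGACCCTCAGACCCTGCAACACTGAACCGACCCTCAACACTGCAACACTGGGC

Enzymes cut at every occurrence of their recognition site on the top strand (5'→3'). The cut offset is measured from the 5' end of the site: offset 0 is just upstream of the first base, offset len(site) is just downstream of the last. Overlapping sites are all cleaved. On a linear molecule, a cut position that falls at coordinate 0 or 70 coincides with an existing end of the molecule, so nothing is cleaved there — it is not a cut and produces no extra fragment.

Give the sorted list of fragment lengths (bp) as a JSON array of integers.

Site scan:
  JekIV GACCCT/0: at [18, 26, 45] ⇒ [18, 26, 45]
  VbrV CAACACTG/2: at [9, 33, 51, 59] ⇒ [11, 35, 53, 61]

Pooled cuts: [11, 18, 26, 35, 45, 53, 61]

Fragment lengths:
  [0,11): 11 bp
  [11,18): 7 bp
  [18,26): 8 bp
  [26,35): 9 bp
  [35,45): 10 bp
  [45,53): 8 bp
  [53,61): 8 bp
  [61,70): 9 bp

[7,8,8,8,9,9,10,11]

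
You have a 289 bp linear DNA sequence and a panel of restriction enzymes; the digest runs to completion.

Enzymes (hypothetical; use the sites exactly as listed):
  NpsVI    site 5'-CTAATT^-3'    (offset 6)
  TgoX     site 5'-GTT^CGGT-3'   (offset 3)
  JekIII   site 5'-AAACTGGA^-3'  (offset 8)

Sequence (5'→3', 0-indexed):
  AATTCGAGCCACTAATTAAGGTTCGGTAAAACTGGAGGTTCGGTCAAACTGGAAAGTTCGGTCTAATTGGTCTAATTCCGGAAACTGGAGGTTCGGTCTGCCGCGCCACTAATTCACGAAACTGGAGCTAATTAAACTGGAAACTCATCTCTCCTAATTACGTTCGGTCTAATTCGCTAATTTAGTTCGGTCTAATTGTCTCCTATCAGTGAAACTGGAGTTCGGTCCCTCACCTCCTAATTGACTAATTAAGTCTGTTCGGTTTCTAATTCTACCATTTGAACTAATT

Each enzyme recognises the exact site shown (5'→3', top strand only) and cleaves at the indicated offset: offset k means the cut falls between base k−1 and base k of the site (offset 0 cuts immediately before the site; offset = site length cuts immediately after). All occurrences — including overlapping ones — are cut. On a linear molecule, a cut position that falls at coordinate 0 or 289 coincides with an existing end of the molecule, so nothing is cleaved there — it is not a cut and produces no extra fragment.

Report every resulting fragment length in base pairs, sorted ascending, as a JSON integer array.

Per-enzyme occurrences:
  NpsVI (CTAATT, off=6): starts [11, 62, 71, 108, 127, 153, 168, 176, 191, 236, 244, 265, 283] → cuts [17, 68, 77, 114, 133, 159, 174, 182, 197, 242, 250, 271] (position 289 is a terminus of the linear molecule — no cut)
  TgoX (GTTCGGT, off=3): starts [20, 37, 55, 90, 161, 184, 219, 256] → cuts [23, 40, 58, 93, 164, 187, 222, 259]
  JekIII (AAACTGGA, off=8): starts [28, 45, 81, 118, 133, 211] → cuts [36, 53, 89, 126, 141, 219]

All cut coordinates (distinct, sorted): [17, 23, 36, 40, 53, 58, 68, 77, 89, 93, 114, 126, 133, 141, 159, 164, 174, 182, 187, 197, 219, 222, 242, 250, 259, 271]

Fragments:
  [0,17): 17 bp
  [17,23): 6 bp
  [23,36): 13 bp
  [36,40): 4 bp
  [40,53): 13 bp
  [53,58): 5 bp
  [58,68): 10 bp
  [68,77): 9 bp
  [77,89): 12 bp
  [89,93): 4 bp
  [93,114): 21 bp
  [114,126): 12 bp
  [126,133): 7 bp
  [133,141): 8 bp
  [141,159): 18 bp
  [159,164): 5 bp
  [164,174): 10 bp
  [174,182): 8 bp
  [182,187): 5 bp
  [187,197): 10 bp
  [197,219): 22 bp
  [219,222): 3 bp
  [222,242): 20 bp
  [242,250): 8 bp
  [250,259): 9 bp
  [259,271): 12 bp
  [271,289): 18 bp

[3,4,4,5,5,5,6,7,8,8,8,9,9,10,10,10,12,12,12,13,13,17,18,18,20,21,22]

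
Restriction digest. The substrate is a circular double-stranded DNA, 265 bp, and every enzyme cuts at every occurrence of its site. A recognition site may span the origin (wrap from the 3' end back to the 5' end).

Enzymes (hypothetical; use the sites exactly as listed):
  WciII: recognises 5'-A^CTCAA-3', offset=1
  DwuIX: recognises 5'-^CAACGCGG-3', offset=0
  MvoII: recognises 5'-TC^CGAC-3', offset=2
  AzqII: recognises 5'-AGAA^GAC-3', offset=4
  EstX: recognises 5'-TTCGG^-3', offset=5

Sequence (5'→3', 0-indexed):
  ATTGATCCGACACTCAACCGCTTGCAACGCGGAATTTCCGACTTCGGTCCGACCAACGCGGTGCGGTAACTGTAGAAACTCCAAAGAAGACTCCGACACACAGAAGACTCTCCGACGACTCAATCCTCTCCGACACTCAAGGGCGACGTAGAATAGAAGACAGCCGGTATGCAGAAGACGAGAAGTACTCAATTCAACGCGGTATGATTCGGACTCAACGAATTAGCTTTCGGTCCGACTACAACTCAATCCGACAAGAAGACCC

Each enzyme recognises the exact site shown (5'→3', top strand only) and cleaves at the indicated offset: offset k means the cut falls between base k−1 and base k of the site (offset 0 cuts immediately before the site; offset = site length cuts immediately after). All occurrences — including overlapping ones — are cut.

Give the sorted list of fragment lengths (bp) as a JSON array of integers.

[1,2,2,4,5,5,5,6,7,7,7,9,9,9,11,12,12,12,12,14,18,18,20,23,35]

Scan for sites:
  WciII ACTCAA/1: at [11, 117, 134, 186, 212, 243] ⇒ [12, 118, 135, 187, 213, 244]
  DwuIX CAACGCGG/0: at [24, 53, 194] ⇒ [24, 53, 194]
  MvoII TCCGAC/2: at [5, 36, 47, 91, 110, 128, 233, 249] ⇒ [7, 38, 49, 93, 112, 130, 235, 251]
  AzqII AGAAGAC/4: at [84, 101, 154, 172, 256] ⇒ [88, 105, 158, 176, 260]
  EstX TTCGG/5: at [42, 207, 228] ⇒ [47, 212, 233]

All cut coordinates (distinct, sorted): [7, 12, 24, 38, 47, 49, 53, 88, 93, 105, 112, 118, 130, 135, 158, 176, 187, 194, 212, 213, 233, 235, 244, 251, 260]

Fragments:
  7→12: 5 bp
  12→24: 12 bp
  24→38: 14 bp
  38→47: 9 bp
  47→49: 2 bp
  49→53: 4 bp
  53→88: 35 bp
  88→93: 5 bp
  93→105: 12 bp
  105→112: 7 bp
  112→118: 6 bp
  118→130: 12 bp
  130→135: 5 bp
  135→158: 23 bp
  158→176: 18 bp
  176→187: 11 bp
  187→194: 7 bp
  194→212: 18 bp
  212→213: 1 bp
  213→233: 20 bp
  233→235: 2 bp
  235→244: 9 bp
  244→251: 7 bp
  251→260: 9 bp
  260→7 (wrap): 265-260+7 = 12 bp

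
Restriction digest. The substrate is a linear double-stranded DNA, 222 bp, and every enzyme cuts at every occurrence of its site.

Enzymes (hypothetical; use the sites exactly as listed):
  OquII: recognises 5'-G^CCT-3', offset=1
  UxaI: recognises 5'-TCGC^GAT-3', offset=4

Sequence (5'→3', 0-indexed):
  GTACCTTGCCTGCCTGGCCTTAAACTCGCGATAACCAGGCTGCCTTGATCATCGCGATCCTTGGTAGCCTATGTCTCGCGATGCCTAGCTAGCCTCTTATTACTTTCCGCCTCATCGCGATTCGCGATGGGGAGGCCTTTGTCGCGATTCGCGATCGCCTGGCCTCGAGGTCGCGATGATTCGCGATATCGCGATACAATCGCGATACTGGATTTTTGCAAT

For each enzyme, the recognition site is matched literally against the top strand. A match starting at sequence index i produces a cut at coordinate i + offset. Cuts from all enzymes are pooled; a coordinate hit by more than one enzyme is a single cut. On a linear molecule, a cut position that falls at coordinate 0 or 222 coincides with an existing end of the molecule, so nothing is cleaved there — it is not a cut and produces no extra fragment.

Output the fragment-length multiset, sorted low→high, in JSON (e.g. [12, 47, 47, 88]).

[4,4,5,5,5,7,7,8,8,9,9,10,10,10,11,12,12,12,12,13,13,17,19]

Site scan:
  OquII (GCCT, off=1): starts [7, 11, 16, 41, 66, 82, 91, 108, 134, 156, 161] → cuts [8, 12, 17, 42, 67, 83, 92, 109, 135, 157, 162]
  UxaI (TCGCGAT, off=4): starts [25, 51, 75, 114, 121, 141, 148, 170, 180, 188, 199] → cuts [29, 55, 79, 118, 125, 145, 152, 174, 184, 192, 203]

All cut coordinates (distinct, sorted): [8, 12, 17, 29, 42, 55, 67, 79, 83, 92, 109, 118, 125, 135, 145, 152, 157, 162, 174, 184, 192, 203]

Fragment lengths:
  [0,8): 8 bp
  [8,12): 4 bp
  [12,17): 5 bp
  [17,29): 12 bp
  [29,42): 13 bp
  [42,55): 13 bp
  [55,67): 12 bp
  [67,79): 12 bp
  [79,83): 4 bp
  [83,92): 9 bp
  [92,109): 17 bp
  [109,118): 9 bp
  [118,125): 7 bp
  [125,135): 10 bp
  [135,145): 10 bp
  [145,152): 7 bp
  [152,157): 5 bp
  [157,162): 5 bp
  [162,174): 12 bp
  [174,184): 10 bp
  [184,192): 8 bp
  [192,203): 11 bp
  [203,222): 19 bp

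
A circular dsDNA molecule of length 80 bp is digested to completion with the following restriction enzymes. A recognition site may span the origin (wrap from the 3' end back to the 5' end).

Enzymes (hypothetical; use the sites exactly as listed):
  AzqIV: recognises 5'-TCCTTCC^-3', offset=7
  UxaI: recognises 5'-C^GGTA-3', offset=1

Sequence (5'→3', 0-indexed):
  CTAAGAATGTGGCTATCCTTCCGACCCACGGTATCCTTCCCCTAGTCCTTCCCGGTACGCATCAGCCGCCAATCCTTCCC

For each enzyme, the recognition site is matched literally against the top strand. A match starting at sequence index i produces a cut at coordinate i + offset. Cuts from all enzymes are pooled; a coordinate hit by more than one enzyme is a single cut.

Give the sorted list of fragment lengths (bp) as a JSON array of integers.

Per-enzyme occurrences:
  AzqIV TCCTTCC/7: at [15, 33, 45, 72] ⇒ [22, 40, 52, 79]
  UxaI CGGTA/1: at [28, 52] ⇒ [29, 53]

All cut coordinates (distinct, sorted): [22, 29, 40, 52, 53, 79]

Fragment lengths:
  22→29: 7 bp
  29→40: 11 bp
  40→52: 12 bp
  52→53: 1 bp
  53→79: 26 bp
  79→22 (wrap): 80-79+22 = 23 bp

[1,7,11,12,23,26]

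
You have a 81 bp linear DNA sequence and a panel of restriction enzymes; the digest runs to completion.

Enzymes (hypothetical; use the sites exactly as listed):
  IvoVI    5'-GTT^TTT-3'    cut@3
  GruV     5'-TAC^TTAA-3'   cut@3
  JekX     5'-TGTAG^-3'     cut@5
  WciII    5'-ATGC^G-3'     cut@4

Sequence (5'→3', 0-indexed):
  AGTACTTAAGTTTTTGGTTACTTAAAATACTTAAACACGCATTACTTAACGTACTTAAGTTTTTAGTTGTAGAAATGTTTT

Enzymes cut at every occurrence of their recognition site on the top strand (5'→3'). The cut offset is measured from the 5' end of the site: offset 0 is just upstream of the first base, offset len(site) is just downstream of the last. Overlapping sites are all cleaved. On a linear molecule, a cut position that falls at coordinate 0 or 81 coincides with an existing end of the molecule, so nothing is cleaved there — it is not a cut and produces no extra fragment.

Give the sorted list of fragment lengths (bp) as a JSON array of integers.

Per-enzyme occurrences:
  IvoVI GTTTTT/3: at [9, 58] ⇒ [12, 61]
  GruV TACTTAA/3: at [2, 18, 27, 42, 51] ⇒ [5, 21, 30, 45, 54]
  JekX TGTAG/5: at [67] ⇒ [72]
  WciII (ATGCG, off=4): no sites

All cut coordinates (distinct, sorted): [5, 12, 21, 30, 45, 54, 61, 72]

Fragments:
  [0,5): 5 bp
  [5,12): 7 bp
  [12,21): 9 bp
  [21,30): 9 bp
  [30,45): 15 bp
  [45,54): 9 bp
  [54,61): 7 bp
  [61,72): 11 bp
  [72,81): 9 bp

[5,7,7,9,9,9,9,11,15]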